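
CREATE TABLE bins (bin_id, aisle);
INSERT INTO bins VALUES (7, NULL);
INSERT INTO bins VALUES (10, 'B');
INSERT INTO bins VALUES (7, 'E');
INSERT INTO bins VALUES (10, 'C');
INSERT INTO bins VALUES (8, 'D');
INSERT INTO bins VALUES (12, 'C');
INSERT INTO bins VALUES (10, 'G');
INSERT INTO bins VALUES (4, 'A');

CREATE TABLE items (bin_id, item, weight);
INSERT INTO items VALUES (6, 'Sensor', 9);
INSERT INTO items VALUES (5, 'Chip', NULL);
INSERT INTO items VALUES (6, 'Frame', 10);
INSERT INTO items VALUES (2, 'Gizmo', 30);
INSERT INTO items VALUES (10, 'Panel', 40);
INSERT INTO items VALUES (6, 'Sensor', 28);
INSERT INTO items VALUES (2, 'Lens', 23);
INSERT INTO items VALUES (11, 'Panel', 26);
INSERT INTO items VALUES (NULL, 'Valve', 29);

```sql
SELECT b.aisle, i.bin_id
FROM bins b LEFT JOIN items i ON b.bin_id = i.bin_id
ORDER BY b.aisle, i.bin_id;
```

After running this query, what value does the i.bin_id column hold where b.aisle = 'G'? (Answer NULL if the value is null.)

LEFT JOIN keeps every row from `bins`; unmatched rows get NULL for `items`'s columns.
Matching on b.bin_id = i.bin_id. A NULL in a compared column never satisfies the condition.
- b (bin_id=7) has no partner → padded with NULL.
- b (bin_id=10) pairs with 1 row(s) of i.
- b (bin_id=7) has no partner → padded with NULL.
- b (bin_id=10) pairs with 1 row(s) of i.
- b (bin_id=8) has no partner → padded with NULL.
- b (bin_id=12) has no partner → padded with NULL.
- b (bin_id=10) pairs with 1 row(s) of i.
- b (bin_id=4) has no partner → padded with NULL.

10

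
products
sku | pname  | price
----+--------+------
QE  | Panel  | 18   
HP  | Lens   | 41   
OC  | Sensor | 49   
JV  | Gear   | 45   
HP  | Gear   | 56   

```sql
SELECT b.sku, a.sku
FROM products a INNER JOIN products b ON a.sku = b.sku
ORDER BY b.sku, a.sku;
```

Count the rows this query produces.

7

INNER JOIN keeps only pairs where the ON condition holds.
Matching on a.sku = b.sku.
Matched pairs: 7.
Total: 7 rows.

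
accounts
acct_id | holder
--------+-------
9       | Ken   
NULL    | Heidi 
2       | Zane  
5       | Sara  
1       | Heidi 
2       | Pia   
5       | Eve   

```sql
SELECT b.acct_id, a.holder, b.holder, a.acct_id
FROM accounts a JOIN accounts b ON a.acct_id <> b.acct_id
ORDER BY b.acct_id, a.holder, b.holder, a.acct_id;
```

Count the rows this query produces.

26

INNER JOIN keeps only pairs where the ON condition holds.
Matching on a.acct_id <> b.acct_id. A NULL in a compared column never satisfies the condition.
- acct_id=9: 5 matching b row(s), so 5 row(s) emitted.
- acct_id=NULL: no matching b row, dropped.
- acct_id=2: 4 matching b row(s), so 4 row(s) emitted.
- acct_id=5: 4 matching b row(s), so 4 row(s) emitted.
- acct_id=1: 5 matching b row(s), so 5 row(s) emitted.
- acct_id=2: 4 matching b row(s), so 4 row(s) emitted.
- acct_id=5: 4 matching b row(s), so 4 row(s) emitted.
Total: 26 rows.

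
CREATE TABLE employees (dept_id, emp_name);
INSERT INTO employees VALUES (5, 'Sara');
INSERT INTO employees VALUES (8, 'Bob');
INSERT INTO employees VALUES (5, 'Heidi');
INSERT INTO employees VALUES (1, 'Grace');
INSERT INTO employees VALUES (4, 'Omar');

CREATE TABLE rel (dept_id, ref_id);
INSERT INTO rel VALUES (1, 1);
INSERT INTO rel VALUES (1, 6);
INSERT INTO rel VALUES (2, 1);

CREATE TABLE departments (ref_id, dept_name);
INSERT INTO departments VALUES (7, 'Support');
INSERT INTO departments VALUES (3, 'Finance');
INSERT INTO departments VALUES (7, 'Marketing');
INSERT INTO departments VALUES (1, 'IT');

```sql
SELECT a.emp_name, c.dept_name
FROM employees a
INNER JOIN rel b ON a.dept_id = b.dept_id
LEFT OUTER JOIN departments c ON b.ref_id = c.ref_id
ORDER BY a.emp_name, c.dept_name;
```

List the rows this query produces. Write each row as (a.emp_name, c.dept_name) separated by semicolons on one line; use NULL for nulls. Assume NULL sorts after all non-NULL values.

Step 1 — a INNER JOIN b on dept_id → 2 row(s).
Then LEFT JOIN `departments c` on ref_id: each of those 2 rows is kept; rows whose b.ref_id has no match in c get NULL for c's columns.

(Grace, IT); (Grace, NULL)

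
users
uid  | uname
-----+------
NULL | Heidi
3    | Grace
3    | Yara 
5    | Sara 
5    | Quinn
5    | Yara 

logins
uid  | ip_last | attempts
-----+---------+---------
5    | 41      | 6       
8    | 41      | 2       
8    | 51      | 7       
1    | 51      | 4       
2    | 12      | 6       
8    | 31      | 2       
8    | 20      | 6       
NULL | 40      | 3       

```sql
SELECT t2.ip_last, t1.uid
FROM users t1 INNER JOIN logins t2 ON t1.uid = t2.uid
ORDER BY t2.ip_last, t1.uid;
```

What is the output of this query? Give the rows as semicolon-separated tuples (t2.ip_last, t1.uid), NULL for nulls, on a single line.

INNER JOIN keeps only pairs where the ON condition holds.
Matching on t1.uid = t2.uid. A NULL in a compared column never satisfies the condition.
- t1 row (uid=NULL): no match → dropped.
- t1 row (uid=3): no match → dropped.
- t1 row (uid=3): no match → dropped.
- t1 row (uid=5): matches 1 t2 row(s) → 1 output row(s).
- t1 row (uid=5): matches 1 t2 row(s) → 1 output row(s).
- t1 row (uid=5): matches 1 t2 row(s) → 1 output row(s).
After projecting and ordering:
t2.ip_last | t1.uid
41 | 5
41 | 5
41 | 5

(41, 5); (41, 5); (41, 5)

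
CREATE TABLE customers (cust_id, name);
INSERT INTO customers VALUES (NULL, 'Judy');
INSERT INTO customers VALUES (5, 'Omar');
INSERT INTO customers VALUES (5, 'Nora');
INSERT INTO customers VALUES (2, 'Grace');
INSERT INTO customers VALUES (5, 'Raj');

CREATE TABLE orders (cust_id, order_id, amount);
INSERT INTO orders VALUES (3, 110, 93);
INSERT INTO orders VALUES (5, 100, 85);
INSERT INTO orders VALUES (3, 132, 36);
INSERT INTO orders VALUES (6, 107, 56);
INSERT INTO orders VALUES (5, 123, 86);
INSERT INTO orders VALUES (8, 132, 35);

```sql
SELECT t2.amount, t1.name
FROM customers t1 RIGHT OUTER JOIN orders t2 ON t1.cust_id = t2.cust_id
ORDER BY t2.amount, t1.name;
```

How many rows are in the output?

RIGHT JOIN keeps every row from `orders`; unmatched rows get NULL for `customers`'s columns.
Matching on t1.cust_id = t2.cust_id. A NULL in a compared column never satisfies the condition.
- t1 (cust_id=NULL) has no partner in t2.
- t1 (cust_id=5) pairs with 2 row(s) of t2.
- t1 (cust_id=5) pairs with 2 row(s) of t2.
- t1 (cust_id=2) has no partner in t2.
- t1 (cust_id=5) pairs with 2 row(s) of t2.
- 4 t2 row(s) had no t1 match → kept, t1 columns NULL.
Total: 6 matched + 4 padded = 10 rows.

10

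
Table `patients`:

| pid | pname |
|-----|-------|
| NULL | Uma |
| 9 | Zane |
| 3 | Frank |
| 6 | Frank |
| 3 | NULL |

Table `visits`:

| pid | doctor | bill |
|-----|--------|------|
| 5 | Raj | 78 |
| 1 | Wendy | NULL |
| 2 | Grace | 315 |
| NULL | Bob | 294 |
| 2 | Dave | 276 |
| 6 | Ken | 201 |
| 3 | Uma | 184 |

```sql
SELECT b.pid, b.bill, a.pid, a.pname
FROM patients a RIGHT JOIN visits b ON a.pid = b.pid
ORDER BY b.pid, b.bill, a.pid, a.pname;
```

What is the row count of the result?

8

RIGHT JOIN keeps every row from `visits`; unmatched rows get NULL for `patients`'s columns.
Matching on a.pid = b.pid. A NULL in a compared column never satisfies the condition.
Matched pairs: 3; unmatched b rows kept: 5.
Total: 3 matched + 5 padded = 8 rows.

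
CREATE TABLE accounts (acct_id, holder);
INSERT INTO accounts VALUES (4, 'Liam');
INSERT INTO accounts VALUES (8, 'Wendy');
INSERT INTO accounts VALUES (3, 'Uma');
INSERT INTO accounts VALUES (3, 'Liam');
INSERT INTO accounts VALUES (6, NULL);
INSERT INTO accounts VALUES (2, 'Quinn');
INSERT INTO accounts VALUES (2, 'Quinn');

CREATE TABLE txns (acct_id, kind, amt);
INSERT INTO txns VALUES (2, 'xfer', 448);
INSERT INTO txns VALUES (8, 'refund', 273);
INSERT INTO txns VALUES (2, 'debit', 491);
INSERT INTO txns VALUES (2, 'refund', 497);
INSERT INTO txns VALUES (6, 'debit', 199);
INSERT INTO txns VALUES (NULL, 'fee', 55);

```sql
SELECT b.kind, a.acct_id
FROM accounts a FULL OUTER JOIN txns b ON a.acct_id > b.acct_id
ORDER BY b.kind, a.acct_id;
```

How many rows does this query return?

20

FULL OUTER JOIN keeps every row from both sides; unmatched rows get NULL for the other side's columns.
Matching on a.acct_id > b.acct_id. A NULL in a compared column never satisfies the condition.
Matched pairs: 16; unmatched a rows kept: 2; unmatched b rows kept: 2.
Total: 16 matched + 4 padded = 20 rows.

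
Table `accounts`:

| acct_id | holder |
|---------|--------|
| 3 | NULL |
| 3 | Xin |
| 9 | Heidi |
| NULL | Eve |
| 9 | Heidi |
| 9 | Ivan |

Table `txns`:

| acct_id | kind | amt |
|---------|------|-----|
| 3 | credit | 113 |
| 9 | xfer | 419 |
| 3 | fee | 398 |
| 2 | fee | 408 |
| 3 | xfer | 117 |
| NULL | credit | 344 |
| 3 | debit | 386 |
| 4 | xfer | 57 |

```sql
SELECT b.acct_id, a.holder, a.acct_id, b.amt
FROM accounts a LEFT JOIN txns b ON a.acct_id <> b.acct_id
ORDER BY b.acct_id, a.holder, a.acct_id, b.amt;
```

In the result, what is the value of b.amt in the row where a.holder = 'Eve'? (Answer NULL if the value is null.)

LEFT JOIN keeps every row from `accounts`; unmatched rows get NULL for `txns`'s columns.
Matching on a.acct_id <> b.acct_id. A NULL in a compared column never satisfies the condition.
- a row (acct_id=3): matches 3 b row(s) → 3 output row(s).
- a row (acct_id=3): matches 3 b row(s) → 3 output row(s).
- a row (acct_id=9): matches 6 b row(s) → 6 output row(s).
- a row (acct_id=NULL): no match → kept, b columns NULL.
- a row (acct_id=9): matches 6 b row(s) → 6 output row(s).
- a row (acct_id=9): matches 6 b row(s) → 6 output row(s).

NULL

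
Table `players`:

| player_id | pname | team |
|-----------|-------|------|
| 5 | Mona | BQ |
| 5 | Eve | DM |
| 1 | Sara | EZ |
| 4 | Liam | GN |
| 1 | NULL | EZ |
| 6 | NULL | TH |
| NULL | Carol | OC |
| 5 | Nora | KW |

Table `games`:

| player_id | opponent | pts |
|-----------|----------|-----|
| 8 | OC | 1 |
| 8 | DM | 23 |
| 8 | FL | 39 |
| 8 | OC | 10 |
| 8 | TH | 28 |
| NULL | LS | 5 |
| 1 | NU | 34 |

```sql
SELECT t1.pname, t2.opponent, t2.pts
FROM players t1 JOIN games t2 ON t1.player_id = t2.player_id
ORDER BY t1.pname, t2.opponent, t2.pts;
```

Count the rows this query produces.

INNER JOIN keeps only pairs where the ON condition holds.
Matching on t1.player_id = t2.player_id. A NULL in a compared column never satisfies the condition.
Matched pairs: 2.
Total: 2 rows.

2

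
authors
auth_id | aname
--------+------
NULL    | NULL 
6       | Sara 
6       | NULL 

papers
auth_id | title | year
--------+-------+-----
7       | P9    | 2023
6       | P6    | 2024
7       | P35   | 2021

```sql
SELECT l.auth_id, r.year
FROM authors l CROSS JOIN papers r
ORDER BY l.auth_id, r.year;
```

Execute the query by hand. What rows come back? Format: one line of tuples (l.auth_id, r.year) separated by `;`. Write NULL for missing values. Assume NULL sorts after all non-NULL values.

(6, 2021); (6, 2021); (6, 2023); (6, 2023); (6, 2024); (6, 2024); (NULL, 2021); (NULL, 2023); (NULL, 2024)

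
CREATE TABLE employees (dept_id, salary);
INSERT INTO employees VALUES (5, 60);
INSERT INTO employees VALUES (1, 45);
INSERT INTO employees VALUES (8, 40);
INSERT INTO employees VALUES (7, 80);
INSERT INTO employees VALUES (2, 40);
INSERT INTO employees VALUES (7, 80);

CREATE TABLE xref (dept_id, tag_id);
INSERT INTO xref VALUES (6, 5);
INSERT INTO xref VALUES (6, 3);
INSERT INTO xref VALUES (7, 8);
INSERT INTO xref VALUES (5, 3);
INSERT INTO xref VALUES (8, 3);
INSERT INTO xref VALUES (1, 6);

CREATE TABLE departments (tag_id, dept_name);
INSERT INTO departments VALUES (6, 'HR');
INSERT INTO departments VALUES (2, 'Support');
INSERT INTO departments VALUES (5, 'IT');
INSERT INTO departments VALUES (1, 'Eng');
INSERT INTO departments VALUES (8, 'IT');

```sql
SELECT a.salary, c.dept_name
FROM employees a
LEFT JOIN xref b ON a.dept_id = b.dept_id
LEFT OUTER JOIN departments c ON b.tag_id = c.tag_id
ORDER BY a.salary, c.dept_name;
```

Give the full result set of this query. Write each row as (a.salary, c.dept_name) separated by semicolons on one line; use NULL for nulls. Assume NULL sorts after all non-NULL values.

Evaluate left to right. First `employees a LEFT JOIN xref b` on dept_id: 6 row(s).
Then LEFT JOIN `departments c` on tag_id: each of those 6 rows is kept; rows whose b.tag_id has no match in c get NULL for c's columns.

(40, NULL); (40, NULL); (45, HR); (60, NULL); (80, IT); (80, IT)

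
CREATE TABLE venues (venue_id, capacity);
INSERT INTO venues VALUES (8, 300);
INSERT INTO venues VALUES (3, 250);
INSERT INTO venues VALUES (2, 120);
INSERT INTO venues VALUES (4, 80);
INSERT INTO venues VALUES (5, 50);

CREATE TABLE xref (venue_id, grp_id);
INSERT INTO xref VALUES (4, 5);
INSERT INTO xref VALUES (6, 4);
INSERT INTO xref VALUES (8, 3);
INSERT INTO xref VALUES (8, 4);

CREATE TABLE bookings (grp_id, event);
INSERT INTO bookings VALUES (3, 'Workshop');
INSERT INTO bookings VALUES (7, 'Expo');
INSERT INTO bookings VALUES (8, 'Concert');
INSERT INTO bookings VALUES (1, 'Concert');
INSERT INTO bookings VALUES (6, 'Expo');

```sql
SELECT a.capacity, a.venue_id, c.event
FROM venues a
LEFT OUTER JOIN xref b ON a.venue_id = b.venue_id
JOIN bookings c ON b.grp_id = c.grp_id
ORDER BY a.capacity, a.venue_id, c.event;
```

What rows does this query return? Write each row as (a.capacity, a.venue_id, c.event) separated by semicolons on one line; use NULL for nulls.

(300, 8, Workshop)

Step 1 — a LEFT JOIN b on venue_id → 6 row(s).
Then INNER JOIN `bookings c` on grp_id: keep only rows whose b.grp_id appears in c.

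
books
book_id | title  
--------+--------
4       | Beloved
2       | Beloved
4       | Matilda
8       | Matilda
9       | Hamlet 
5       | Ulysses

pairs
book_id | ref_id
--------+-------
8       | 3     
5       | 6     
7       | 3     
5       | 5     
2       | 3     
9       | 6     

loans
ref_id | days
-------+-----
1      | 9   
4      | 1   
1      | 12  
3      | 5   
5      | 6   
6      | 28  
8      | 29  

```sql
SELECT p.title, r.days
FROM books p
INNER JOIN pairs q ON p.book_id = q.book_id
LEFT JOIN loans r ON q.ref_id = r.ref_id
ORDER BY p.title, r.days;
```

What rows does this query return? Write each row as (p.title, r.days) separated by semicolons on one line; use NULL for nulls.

Step 1 — p INNER JOIN q on book_id → 5 row(s).
Then LEFT JOIN `loans r` on ref_id: each of those 5 rows is kept; rows whose q.ref_id has no match in r get NULL for r's columns.

(Beloved, 5); (Hamlet, 28); (Matilda, 5); (Ulysses, 6); (Ulysses, 28)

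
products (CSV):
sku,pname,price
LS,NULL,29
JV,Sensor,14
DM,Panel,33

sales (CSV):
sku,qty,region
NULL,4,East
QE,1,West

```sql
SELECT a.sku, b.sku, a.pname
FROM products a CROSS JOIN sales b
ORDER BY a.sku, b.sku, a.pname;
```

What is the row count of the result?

CROSS JOIN pairs every row of `products` with every row of `sales`: 3 × 2 = 6 rows.

6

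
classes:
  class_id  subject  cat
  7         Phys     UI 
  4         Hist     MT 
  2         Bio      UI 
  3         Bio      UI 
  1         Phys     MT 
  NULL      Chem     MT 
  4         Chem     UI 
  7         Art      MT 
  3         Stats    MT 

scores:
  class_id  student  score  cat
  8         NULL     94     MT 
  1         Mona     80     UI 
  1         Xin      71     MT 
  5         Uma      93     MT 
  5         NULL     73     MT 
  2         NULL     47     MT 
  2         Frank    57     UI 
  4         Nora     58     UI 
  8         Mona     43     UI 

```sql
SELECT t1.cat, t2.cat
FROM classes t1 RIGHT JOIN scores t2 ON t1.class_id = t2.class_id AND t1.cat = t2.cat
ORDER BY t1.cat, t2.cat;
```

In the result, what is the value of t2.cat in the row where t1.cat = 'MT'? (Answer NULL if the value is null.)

MT

RIGHT JOIN keeps every row from `scores`; unmatched rows get NULL for `classes`'s columns.
Matching on t1.class_id = t2.class_id AND t1.cat = t2.cat. A NULL in a compared column never satisfies the condition.
- class_id=7, cat=UI: no matching t2 row.
- class_id=4, cat=MT: no matching t2 row.
- class_id=2, cat=UI: 1 matching t2 row(s), so 1 row(s) emitted.
- class_id=3, cat=UI: no matching t2 row.
- class_id=1, cat=MT: 1 matching t2 row(s), so 1 row(s) emitted.
- class_id=NULL, cat=MT: no matching t2 row.
- class_id=4, cat=UI: 1 matching t2 row(s), so 1 row(s) emitted.
- class_id=7, cat=MT: no matching t2 row.
- class_id=3, cat=MT: no matching t2 row.
- 6 t2 row(s) had no t1 match → kept, t1 columns NULL.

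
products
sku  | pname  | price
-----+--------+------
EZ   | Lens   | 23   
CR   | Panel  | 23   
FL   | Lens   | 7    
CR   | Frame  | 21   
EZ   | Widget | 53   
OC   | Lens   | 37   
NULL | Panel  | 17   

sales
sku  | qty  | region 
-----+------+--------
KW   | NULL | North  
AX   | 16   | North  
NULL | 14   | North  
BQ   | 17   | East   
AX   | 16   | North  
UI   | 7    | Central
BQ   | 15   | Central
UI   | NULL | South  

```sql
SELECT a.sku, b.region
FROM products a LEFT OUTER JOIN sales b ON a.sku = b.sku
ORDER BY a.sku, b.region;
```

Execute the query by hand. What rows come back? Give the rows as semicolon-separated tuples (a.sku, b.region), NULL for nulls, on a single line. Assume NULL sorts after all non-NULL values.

LEFT JOIN keeps every row from `products`; unmatched rows get NULL for `sales`'s columns.
Matching on a.sku = b.sku. A NULL in a compared column never satisfies the condition.
Matched pairs: 0; unmatched a rows kept: 7.

(CR, NULL); (CR, NULL); (EZ, NULL); (EZ, NULL); (FL, NULL); (OC, NULL); (NULL, NULL)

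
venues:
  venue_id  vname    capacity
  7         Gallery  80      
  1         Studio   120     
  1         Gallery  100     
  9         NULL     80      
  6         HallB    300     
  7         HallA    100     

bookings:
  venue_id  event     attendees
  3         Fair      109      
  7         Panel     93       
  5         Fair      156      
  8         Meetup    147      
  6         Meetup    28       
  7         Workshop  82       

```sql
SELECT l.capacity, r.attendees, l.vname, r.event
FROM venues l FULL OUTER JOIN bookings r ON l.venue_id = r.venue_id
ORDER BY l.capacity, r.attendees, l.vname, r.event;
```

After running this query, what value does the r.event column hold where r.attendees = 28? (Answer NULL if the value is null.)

FULL OUTER JOIN keeps every row from both sides; unmatched rows get NULL for the other side's columns.
Matching on l.venue_id = r.venue_id.
- l[0] venue_id=7 → 2 match(es) in r → 2 row(s).
- l[1] venue_id=1 → no match; kept with NULLs on the r side.
- l[2] venue_id=1 → no match; kept with NULLs on the r side.
- l[3] venue_id=9 → no match; kept with NULLs on the r side.
- l[4] venue_id=6 → 1 match(es) in r → 1 row(s).
- l[5] venue_id=7 → 2 match(es) in r → 2 row(s).
- plus 3 unmatched r row(s), each kept with NULL l columns.

Meetup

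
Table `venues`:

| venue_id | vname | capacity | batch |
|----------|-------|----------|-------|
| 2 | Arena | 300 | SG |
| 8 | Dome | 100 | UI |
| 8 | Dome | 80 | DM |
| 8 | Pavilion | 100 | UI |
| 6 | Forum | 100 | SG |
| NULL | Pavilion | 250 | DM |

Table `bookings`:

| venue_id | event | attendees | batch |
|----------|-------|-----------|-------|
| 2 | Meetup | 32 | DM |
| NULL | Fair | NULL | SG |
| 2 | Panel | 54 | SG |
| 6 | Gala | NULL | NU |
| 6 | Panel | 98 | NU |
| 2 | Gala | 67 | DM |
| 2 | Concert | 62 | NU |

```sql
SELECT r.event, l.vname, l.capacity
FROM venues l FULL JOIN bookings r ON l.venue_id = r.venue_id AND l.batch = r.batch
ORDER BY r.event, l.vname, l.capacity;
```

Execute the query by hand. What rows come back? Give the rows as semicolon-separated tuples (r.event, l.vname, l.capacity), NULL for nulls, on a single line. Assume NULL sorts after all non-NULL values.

(Concert, NULL, NULL); (Fair, NULL, NULL); (Gala, NULL, NULL); (Gala, NULL, NULL); (Meetup, NULL, NULL); (Panel, Arena, 300); (Panel, NULL, NULL); (NULL, Dome, 80); (NULL, Dome, 100); (NULL, Forum, 100); (NULL, Pavilion, 100); (NULL, Pavilion, 250)

FULL OUTER JOIN keeps every row from both sides; unmatched rows get NULL for the other side's columns.
Matching on l.venue_id = r.venue_id AND l.batch = r.batch. A NULL in a compared column never satisfies the condition.
- l row (venue_id=2, batch=SG): matches 1 r row(s) → 1 output row(s).
- l row (venue_id=8, batch=UI): no match → kept, r columns NULL.
- l row (venue_id=8, batch=DM): no match → kept, r columns NULL.
- l row (venue_id=8, batch=UI): no match → kept, r columns NULL.
- l row (venue_id=6, batch=SG): no match → kept, r columns NULL.
- l row (venue_id=NULL, batch=DM): no match → kept, r columns NULL.
- plus 6 unmatched r row(s), each kept with NULL l columns.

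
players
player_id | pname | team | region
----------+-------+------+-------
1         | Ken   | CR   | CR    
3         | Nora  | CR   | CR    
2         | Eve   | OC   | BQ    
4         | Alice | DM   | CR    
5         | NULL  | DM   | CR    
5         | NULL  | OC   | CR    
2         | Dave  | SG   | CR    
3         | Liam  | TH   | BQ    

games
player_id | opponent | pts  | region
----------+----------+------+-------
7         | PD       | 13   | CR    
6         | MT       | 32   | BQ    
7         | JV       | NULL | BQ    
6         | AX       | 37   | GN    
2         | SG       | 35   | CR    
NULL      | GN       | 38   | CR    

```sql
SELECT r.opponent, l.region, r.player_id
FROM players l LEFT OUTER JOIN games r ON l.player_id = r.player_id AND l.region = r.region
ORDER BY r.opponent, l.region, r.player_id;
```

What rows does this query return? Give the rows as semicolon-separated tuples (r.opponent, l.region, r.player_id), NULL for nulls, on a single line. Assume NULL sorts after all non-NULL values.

(SG, CR, 2); (NULL, BQ, NULL); (NULL, BQ, NULL); (NULL, CR, NULL); (NULL, CR, NULL); (NULL, CR, NULL); (NULL, CR, NULL); (NULL, CR, NULL)

LEFT JOIN keeps every row from `players`; unmatched rows get NULL for `games`'s columns.
Matching on l.player_id = r.player_id AND l.region = r.region. A NULL in a compared column never satisfies the condition.
- l[0] player_id=1, region=CR → no match; kept with NULLs on the r side.
- l[1] player_id=3, region=CR → no match; kept with NULLs on the r side.
- l[2] player_id=2, region=BQ → no match; kept with NULLs on the r side.
- l[3] player_id=4, region=CR → no match; kept with NULLs on the r side.
- l[4] player_id=5, region=CR → no match; kept with NULLs on the r side.
- l[5] player_id=5, region=CR → no match; kept with NULLs on the r side.
- l[6] player_id=2, region=CR → 1 match(es) in r → 1 row(s).
- l[7] player_id=3, region=BQ → no match; kept with NULLs on the r side.
After projecting and ordering:
r.opponent | l.region | r.player_id
SG | CR | 2
NULL | BQ | NULL
NULL | BQ | NULL
NULL | CR | NULL
NULL | CR | NULL
NULL | CR | NULL
NULL | CR | NULL
NULL | CR | NULL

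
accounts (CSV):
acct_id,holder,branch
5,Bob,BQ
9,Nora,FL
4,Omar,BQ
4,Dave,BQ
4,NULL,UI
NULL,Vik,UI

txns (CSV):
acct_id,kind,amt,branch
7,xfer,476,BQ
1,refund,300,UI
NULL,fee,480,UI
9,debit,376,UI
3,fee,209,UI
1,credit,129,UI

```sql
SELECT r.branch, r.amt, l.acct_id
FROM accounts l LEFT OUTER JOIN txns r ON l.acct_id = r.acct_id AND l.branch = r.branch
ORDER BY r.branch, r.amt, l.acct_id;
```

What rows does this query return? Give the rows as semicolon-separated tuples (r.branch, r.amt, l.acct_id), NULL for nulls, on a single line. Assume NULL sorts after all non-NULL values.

LEFT JOIN keeps every row from `accounts`; unmatched rows get NULL for `txns`'s columns.
Matching on l.acct_id = r.acct_id AND l.branch = r.branch. A NULL in a compared column never satisfies the condition.
Matched pairs: 0; unmatched l rows kept: 6.

(NULL, NULL, 4); (NULL, NULL, 4); (NULL, NULL, 4); (NULL, NULL, 5); (NULL, NULL, 9); (NULL, NULL, NULL)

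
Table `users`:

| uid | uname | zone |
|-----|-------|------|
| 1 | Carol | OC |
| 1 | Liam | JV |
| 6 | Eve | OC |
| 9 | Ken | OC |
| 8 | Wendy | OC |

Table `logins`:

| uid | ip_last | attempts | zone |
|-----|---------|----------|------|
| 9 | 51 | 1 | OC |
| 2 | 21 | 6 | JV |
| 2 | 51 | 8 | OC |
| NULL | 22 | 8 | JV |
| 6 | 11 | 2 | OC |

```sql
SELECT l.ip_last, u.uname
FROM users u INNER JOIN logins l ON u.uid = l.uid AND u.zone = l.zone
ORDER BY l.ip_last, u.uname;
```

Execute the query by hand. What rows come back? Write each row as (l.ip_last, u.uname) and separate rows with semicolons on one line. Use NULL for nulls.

INNER JOIN keeps only pairs where the ON condition holds.
Matching on u.uid = l.uid AND u.zone = l.zone. A NULL in a compared column never satisfies the condition.
- u[0] uid=1, zone=OC → no match; dropped.
- u[1] uid=1, zone=JV → no match; dropped.
- u[2] uid=6, zone=OC → 1 match(es) in l → 1 row(s).
- u[3] uid=9, zone=OC → 1 match(es) in l → 1 row(s).
- u[4] uid=8, zone=OC → no match; dropped.
After projecting and ordering:
l.ip_last | u.uname
11 | Eve
51 | Ken

(11, Eve); (51, Ken)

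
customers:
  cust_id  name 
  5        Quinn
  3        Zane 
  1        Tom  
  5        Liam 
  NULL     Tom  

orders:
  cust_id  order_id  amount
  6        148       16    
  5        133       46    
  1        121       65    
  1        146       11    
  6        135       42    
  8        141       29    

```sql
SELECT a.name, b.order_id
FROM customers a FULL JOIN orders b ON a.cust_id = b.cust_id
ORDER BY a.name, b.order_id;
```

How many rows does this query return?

FULL OUTER JOIN keeps every row from both sides; unmatched rows get NULL for the other side's columns.
Matching on a.cust_id = b.cust_id. A NULL in a compared column never satisfies the condition.
- a (cust_id=5) pairs with 1 row(s) of b.
- a (cust_id=3) has no partner → padded with NULL.
- a (cust_id=1) pairs with 2 row(s) of b.
- a (cust_id=5) pairs with 1 row(s) of b.
- a (cust_id=NULL) has no partner → padded with NULL.
- plus 3 unmatched b row(s), each kept with NULL a columns.
Total: 4 matched + 5 padded = 9 rows.

9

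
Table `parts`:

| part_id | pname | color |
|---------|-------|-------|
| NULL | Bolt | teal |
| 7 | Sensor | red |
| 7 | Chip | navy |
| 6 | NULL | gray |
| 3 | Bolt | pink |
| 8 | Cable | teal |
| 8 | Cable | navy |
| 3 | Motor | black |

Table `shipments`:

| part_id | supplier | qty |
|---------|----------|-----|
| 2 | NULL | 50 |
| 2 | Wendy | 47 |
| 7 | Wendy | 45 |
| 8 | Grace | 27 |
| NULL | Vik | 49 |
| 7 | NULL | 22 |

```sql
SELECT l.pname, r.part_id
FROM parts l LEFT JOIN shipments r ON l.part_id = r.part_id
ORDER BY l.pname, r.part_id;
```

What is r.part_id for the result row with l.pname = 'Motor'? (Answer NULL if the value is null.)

LEFT JOIN keeps every row from `parts`; unmatched rows get NULL for `shipments`'s columns.
Matching on l.part_id = r.part_id. A NULL in a compared column never satisfies the condition.
Matched pairs: 6; unmatched l rows kept: 4.

NULL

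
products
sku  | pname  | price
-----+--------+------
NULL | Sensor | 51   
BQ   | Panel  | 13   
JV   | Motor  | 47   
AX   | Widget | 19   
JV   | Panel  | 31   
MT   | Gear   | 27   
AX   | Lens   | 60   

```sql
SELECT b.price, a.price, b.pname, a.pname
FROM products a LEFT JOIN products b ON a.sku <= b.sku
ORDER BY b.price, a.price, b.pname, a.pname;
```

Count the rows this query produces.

24

LEFT JOIN keeps every row from `products a`; unmatched rows get NULL for `products b`'s columns.
Matching on a.sku <= b.sku. A NULL in a compared column never satisfies the condition.
- sku=NULL: no b row matches, row kept with b columns NULL.
- sku=BQ: 4 matching b row(s), so 4 row(s) emitted.
- sku=JV: 3 matching b row(s), so 3 row(s) emitted.
- sku=AX: 6 matching b row(s), so 6 row(s) emitted.
- sku=JV: 3 matching b row(s), so 3 row(s) emitted.
- sku=MT: 1 matching b row(s), so 1 row(s) emitted.
- sku=AX: 6 matching b row(s), so 6 row(s) emitted.
Total: 23 matched + 1 padded = 24 rows.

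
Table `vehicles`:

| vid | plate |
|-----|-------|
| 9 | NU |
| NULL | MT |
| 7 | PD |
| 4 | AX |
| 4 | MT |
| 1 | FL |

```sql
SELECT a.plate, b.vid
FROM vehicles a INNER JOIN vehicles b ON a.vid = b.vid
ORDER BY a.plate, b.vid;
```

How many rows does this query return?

7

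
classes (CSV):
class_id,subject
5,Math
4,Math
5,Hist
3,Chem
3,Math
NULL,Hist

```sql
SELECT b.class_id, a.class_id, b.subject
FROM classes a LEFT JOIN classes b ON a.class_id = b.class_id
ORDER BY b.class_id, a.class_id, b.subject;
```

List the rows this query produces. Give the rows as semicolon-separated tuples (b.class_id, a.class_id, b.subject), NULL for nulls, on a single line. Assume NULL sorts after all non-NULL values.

(3, 3, Chem); (3, 3, Chem); (3, 3, Math); (3, 3, Math); (4, 4, Math); (5, 5, Hist); (5, 5, Hist); (5, 5, Math); (5, 5, Math); (NULL, NULL, NULL)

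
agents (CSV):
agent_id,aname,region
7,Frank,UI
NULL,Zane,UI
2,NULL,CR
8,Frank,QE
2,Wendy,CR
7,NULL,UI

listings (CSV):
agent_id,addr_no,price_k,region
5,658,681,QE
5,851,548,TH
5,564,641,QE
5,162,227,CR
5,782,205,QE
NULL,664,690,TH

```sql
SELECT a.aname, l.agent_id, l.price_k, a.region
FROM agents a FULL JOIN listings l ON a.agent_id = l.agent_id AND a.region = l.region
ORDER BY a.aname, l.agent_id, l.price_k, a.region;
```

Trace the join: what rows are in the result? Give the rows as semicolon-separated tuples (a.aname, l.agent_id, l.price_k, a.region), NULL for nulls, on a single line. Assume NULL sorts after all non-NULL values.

FULL OUTER JOIN keeps every row from both sides; unmatched rows get NULL for the other side's columns.
Matching on a.agent_id = l.agent_id AND a.region = l.region. A NULL in a compared column never satisfies the condition.
- a[0] agent_id=7, region=UI → no match; kept with NULLs on the l side.
- a[1] agent_id=NULL, region=UI → no match; kept with NULLs on the l side.
- a[2] agent_id=2, region=CR → no match; kept with NULLs on the l side.
- a[3] agent_id=8, region=QE → no match; kept with NULLs on the l side.
- a[4] agent_id=2, region=CR → no match; kept with NULLs on the l side.
- a[5] agent_id=7, region=UI → no match; kept with NULLs on the l side.
- plus 6 unmatched l row(s), each kept with NULL a columns.

(Frank, NULL, NULL, QE); (Frank, NULL, NULL, UI); (Wendy, NULL, NULL, CR); (Zane, NULL, NULL, UI); (NULL, 5, 205, NULL); (NULL, 5, 227, NULL); (NULL, 5, 548, NULL); (NULL, 5, 641, NULL); (NULL, 5, 681, NULL); (NULL, NULL, 690, NULL); (NULL, NULL, NULL, CR); (NULL, NULL, NULL, UI)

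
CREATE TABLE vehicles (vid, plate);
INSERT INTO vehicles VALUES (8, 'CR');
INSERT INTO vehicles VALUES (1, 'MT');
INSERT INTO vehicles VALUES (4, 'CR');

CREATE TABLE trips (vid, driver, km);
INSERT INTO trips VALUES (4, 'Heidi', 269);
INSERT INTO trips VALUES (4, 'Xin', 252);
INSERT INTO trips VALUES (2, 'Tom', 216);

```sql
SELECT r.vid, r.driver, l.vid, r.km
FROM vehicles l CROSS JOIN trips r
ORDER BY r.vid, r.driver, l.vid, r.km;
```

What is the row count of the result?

9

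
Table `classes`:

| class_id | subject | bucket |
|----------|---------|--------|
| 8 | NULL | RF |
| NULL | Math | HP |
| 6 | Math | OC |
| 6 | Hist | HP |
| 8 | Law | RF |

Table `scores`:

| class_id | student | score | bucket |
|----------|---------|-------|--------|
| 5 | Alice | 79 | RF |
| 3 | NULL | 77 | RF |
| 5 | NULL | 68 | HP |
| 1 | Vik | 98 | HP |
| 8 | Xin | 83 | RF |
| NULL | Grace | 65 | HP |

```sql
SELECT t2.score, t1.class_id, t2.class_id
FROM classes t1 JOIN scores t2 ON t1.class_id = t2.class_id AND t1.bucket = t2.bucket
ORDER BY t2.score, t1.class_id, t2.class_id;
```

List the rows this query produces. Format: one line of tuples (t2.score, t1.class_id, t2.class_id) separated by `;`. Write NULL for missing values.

(83, 8, 8); (83, 8, 8)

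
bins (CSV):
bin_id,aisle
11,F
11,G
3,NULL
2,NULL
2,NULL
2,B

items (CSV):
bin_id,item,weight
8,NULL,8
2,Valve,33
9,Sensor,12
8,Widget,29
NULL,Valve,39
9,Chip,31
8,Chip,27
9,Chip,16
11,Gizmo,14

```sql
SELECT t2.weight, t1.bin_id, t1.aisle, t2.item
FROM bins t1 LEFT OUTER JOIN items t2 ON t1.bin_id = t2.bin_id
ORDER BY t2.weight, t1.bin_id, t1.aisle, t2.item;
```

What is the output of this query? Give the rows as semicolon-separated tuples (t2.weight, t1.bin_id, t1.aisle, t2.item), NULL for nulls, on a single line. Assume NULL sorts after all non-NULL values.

(14, 11, F, Gizmo); (14, 11, G, Gizmo); (33, 2, B, Valve); (33, 2, NULL, Valve); (33, 2, NULL, Valve); (NULL, 3, NULL, NULL)

LEFT JOIN keeps every row from `bins`; unmatched rows get NULL for `items`'s columns.
Matching on t1.bin_id = t2.bin_id. A NULL in a compared column never satisfies the condition.
Matched pairs: 5; unmatched t1 rows kept: 1.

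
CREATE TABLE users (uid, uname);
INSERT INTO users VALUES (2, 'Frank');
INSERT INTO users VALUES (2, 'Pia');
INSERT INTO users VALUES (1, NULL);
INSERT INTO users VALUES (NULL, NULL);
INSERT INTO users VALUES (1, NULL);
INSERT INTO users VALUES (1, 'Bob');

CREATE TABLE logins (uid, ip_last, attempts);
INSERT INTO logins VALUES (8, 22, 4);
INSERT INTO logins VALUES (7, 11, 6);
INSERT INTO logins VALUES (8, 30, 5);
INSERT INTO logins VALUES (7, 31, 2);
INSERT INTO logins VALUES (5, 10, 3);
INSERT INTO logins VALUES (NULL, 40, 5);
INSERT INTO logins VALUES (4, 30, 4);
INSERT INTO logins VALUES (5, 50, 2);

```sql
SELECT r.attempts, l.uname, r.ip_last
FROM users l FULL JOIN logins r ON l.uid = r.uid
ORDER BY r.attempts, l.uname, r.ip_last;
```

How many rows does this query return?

FULL OUTER JOIN keeps every row from both sides; unmatched rows get NULL for the other side's columns.
Matching on l.uid = r.uid. A NULL in a compared column never satisfies the condition.
- uid=2: no r row matches, row kept with r columns NULL.
- uid=2: no r row matches, row kept with r columns NULL.
- uid=1: no r row matches, row kept with r columns NULL.
- uid=NULL: no r row matches, row kept with r columns NULL.
- uid=1: no r row matches, row kept with r columns NULL.
- uid=1: no r row matches, row kept with r columns NULL.
- 8 r row(s) had no l match → kept, l columns NULL.
Total: 0 matched + 14 padded = 14 rows.

14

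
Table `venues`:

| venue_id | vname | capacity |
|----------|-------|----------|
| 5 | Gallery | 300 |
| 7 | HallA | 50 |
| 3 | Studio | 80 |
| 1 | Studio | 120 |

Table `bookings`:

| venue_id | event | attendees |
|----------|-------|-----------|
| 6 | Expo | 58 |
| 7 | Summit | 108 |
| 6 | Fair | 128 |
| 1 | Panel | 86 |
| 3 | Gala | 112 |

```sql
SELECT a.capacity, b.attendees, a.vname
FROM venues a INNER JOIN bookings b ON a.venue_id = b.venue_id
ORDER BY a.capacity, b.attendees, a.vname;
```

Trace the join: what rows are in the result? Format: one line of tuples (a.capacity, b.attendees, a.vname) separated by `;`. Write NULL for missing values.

(50, 108, HallA); (80, 112, Studio); (120, 86, Studio)

INNER JOIN keeps only pairs where the ON condition holds.
Matching on a.venue_id = b.venue_id.
Matched pairs: 3.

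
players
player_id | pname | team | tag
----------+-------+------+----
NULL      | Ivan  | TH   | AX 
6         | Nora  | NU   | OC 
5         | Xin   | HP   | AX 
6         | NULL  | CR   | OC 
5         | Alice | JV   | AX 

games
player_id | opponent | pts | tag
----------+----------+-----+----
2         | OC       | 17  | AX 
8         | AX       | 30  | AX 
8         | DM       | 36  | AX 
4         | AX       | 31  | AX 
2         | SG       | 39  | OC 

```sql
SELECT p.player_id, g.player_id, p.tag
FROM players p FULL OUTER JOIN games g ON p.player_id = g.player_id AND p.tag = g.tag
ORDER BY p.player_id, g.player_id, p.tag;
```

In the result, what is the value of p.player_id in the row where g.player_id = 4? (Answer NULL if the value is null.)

FULL OUTER JOIN keeps every row from both sides; unmatched rows get NULL for the other side's columns.
Matching on p.player_id = g.player_id AND p.tag = g.tag. A NULL in a compared column never satisfies the condition.
- p[0] player_id=NULL, tag=AX → no match; kept with NULLs on the g side.
- p[1] player_id=6, tag=OC → no match; kept with NULLs on the g side.
- p[2] player_id=5, tag=AX → no match; kept with NULLs on the g side.
- p[3] player_id=6, tag=OC → no match; kept with NULLs on the g side.
- p[4] player_id=5, tag=AX → no match; kept with NULLs on the g side.
- 5 row(s) from g found no p partner → padded with NULL.

NULL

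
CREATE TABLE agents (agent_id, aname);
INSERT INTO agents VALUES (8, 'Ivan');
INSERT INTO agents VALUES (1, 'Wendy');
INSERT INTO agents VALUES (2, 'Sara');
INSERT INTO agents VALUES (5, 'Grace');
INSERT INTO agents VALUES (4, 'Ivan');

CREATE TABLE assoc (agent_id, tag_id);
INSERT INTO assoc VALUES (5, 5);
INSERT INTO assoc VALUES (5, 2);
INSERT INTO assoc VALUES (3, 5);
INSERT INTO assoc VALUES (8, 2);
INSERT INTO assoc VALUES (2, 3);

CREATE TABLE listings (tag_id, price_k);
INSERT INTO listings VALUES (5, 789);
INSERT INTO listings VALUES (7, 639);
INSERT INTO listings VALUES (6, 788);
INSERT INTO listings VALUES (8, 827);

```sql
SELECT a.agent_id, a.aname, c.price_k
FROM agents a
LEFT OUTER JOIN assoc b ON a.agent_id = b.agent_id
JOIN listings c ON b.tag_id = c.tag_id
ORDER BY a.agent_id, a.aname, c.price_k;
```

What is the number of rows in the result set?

Step 1 — a LEFT JOIN b on agent_id → 6 row(s).
Then INNER JOIN `listings c` on tag_id: keep only rows whose b.tag_id appears in c.
Result: 1 row(s).

1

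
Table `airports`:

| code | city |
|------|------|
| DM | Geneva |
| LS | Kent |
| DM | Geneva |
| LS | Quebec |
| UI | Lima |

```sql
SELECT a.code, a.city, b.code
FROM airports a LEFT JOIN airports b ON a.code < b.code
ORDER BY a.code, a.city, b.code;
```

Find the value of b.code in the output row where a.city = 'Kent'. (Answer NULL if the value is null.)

LEFT JOIN keeps every row from `airports a`; unmatched rows get NULL for `airports b`'s columns.
Matching on a.code < b.code.
- a (code=DM) pairs with 3 row(s) of b.
- a (code=LS) pairs with 1 row(s) of b.
- a (code=DM) pairs with 3 row(s) of b.
- a (code=LS) pairs with 1 row(s) of b.
- a (code=UI) has no partner → padded with NULL.

UI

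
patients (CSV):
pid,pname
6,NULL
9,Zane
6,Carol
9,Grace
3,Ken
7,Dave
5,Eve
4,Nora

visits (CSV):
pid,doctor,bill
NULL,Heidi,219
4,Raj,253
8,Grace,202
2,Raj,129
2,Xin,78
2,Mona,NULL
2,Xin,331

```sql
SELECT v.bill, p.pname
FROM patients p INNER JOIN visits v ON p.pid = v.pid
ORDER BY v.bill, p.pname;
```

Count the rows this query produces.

1

INNER JOIN keeps only pairs where the ON condition holds.
Matching on p.pid = v.pid. A NULL in a compared column never satisfies the condition.
- p[0] pid=6 → no match; dropped.
- p[1] pid=9 → no match; dropped.
- p[2] pid=6 → no match; dropped.
- p[3] pid=9 → no match; dropped.
- p[4] pid=3 → no match; dropped.
- p[5] pid=7 → no match; dropped.
- p[6] pid=5 → no match; dropped.
- p[7] pid=4 → 1 match(es) in v → 1 row(s).
Total: 1 rows.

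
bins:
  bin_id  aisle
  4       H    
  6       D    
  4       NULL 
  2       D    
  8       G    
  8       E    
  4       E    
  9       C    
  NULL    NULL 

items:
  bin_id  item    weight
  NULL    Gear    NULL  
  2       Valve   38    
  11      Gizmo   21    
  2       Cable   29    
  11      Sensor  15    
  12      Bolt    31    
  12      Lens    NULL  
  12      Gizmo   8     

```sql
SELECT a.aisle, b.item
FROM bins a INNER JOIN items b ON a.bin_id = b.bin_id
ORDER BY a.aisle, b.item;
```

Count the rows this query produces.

INNER JOIN keeps only pairs where the ON condition holds.
Matching on a.bin_id = b.bin_id. A NULL in a compared column never satisfies the condition.
- a[0] bin_id=4 → no match; dropped.
- a[1] bin_id=6 → no match; dropped.
- a[2] bin_id=4 → no match; dropped.
- a[3] bin_id=2 → 2 match(es) in b → 2 row(s).
- a[4] bin_id=8 → no match; dropped.
- a[5] bin_id=8 → no match; dropped.
- a[6] bin_id=4 → no match; dropped.
- a[7] bin_id=9 → no match; dropped.
- a[8] bin_id=NULL → no match; dropped.
Total: 2 rows.

2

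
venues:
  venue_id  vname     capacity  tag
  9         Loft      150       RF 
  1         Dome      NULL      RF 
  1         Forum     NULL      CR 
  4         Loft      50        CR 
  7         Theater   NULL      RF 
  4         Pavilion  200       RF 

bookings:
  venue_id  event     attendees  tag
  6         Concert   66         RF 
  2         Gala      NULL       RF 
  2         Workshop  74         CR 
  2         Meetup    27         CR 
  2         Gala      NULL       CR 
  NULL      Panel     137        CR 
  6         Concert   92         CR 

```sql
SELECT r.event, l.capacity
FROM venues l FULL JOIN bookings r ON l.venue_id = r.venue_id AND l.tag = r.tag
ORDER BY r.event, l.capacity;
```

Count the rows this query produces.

13

FULL OUTER JOIN keeps every row from both sides; unmatched rows get NULL for the other side's columns.
Matching on l.venue_id = r.venue_id AND l.tag = r.tag. A NULL in a compared column never satisfies the condition.
Matched pairs: 0; unmatched l rows kept: 6; unmatched r rows kept: 7.
Total: 0 matched + 13 padded = 13 rows.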